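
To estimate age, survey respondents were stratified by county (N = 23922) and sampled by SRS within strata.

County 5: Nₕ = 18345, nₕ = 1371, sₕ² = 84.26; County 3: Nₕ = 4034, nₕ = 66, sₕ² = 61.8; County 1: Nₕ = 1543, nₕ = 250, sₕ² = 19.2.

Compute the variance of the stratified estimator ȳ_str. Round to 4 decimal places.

0.0599

Var(ȳ_str) = Σₕ Wₕ²(1 − fₕ)sₕ²/nₕ with Wₕ = Nₕ/N, N = 23922.
County 5: Wₕ = 0.76686732; term = 0.76686732²·(1 − 0.07473426)·84.26/1371 = 0.0334419.
County 3: Wₕ = 0.16863139; term = 0.16863139²·(1 − 0.01636093)·61.8/66 = 0.026191304.
County 1: Wₕ = 0.06450130; term = 0.06450130²·(1 − 0.16202203)·19.2/250 = 2.6775075 × 10^-4.
Sum = 0.059900955.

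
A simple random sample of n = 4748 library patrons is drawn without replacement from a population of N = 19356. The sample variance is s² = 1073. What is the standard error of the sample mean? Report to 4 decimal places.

0.4130

Under SRS without replacement, Var(ȳ) = (1 − f)·s²/n with f = n/N = 4748/19356 = 0.24529862.
Var(ȳ) = (1 − 0.24529862)·1073/4748 = 0.75470138·0.22598989 = 0.17055488.
SE(ȳ) = √(0.17055488) = 0.4130.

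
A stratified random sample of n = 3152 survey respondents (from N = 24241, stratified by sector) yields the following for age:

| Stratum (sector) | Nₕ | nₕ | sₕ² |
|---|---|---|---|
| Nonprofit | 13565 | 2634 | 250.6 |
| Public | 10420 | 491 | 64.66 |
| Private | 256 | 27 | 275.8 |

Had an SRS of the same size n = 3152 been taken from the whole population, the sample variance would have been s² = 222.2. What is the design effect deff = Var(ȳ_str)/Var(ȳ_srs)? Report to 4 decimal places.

Var(ȳ_str) = Σ Wₕ²(1−fₕ)sₕ²/nₕ with Wₕ = Nₕ/24241:
  Nonprofit: (13565/24241)²·(1−2634/13565)·250.6/2634 = 0.024007333
  Public: (10420/24241)²·(1−491/10420)·64.66/491 = 0.023186029
  Private: (256/24241)²·(1−27/256)·275.8/27 = 0.001019072
  → Var(ȳ_str) = 0.048212434.
Var(ȳ_srs) = (1 − 3152/24241)·222.2/3152 = 0.061328635.
deff = 0.048212434 / 0.061328635 = 0.7861.

0.7861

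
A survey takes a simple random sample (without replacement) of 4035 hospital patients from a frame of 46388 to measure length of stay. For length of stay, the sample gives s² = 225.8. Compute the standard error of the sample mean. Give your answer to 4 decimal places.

Under SRS without replacement, Var(ȳ) = (1 − f)·s²/n with f = n/N = 4035/46388 = 0.08698370.
Var(ȳ) = (1 − 0.08698370)·225.8/4035 = 0.91301630·0.055960347 = 0.051092709.
SE(ȳ) = √(0.051092709) = 0.2260.

0.2260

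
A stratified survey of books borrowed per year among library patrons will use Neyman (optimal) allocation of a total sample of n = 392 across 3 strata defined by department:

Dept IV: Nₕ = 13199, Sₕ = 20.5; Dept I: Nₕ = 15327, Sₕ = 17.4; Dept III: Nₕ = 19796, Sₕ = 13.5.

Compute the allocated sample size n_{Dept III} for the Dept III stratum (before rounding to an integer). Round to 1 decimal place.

130.2

Neyman allocation: nₕ = n·NₕSₕ / Σⱼ NⱼSⱼ.
Σ NⱼSⱼ = 13199·20.5 + 15327·17.4 + 19796·13.5 = 804515.3.
n_{Dept III} = 392·19796·13.5 / 804515.3 = 130.2.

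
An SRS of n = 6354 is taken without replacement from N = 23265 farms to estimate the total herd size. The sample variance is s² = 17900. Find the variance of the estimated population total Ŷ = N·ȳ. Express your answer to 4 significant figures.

1.108 × 10^9

Var(Ŷ) = N²·Var(ȳ) = N²·(1 − n/N)·s²/n.
f = 6354/23265 = 0.27311412; Var(ȳ) = 0.72688588·17900/6354 = 2.047727.
Var(Ŷ) = 23265² · 2.047727 = 1.1083532 × 10^9.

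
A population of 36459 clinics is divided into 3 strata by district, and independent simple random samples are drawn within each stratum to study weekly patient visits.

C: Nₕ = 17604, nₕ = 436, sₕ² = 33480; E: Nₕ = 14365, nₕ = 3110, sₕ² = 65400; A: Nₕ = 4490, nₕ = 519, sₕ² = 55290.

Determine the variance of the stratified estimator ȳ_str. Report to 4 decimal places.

Var(ȳ_str) = Σₕ Wₕ²(1 − fₕ)sₕ²/nₕ with Wₕ = Nₕ/N, N = 36459.
C: Wₕ = 0.48284374; term = 0.48284374²·(1 − 0.02476710)·33480/436 = 17.459046.
E: Wₕ = 0.39400422; term = 0.39400422²·(1 − 0.21649843)·65400/3110 = 2.5577552.
A: Wₕ = 0.12315203; term = 0.12315203²·(1 − 0.11559020)·55290/519 = 1.4289465.
Sum = 21.445748.

21.4457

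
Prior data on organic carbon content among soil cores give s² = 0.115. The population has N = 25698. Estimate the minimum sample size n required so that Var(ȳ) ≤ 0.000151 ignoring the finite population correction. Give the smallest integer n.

762

Without fpc, n₀ = s²/D = 0.115/0.000151 = 761.5894.
Rounding up, n = 762.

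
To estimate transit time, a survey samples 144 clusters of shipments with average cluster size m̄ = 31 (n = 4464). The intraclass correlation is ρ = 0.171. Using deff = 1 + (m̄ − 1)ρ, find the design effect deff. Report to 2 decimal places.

6.13

deff = 1 + (31 − 1)·0.171 = 1 + 5.13 = 6.13.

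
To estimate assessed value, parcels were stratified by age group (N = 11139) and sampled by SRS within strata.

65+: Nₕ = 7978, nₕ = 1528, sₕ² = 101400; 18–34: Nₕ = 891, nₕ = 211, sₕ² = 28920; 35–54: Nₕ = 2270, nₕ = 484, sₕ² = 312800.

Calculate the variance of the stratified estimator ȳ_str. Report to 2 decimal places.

Var(ȳ_str) = Σₕ Wₕ²(1 − fₕ)sₕ²/nₕ with Wₕ = Nₕ/N, N = 11139.
65+: Wₕ = 0.71622228; term = 0.71622228²·(1 − 0.19152670)·101400/1528 = 27.521743.
18–34: Wₕ = 0.07998923; term = 0.07998923²·(1 − 0.23681257)·28920/211 = 0.66928338.
35–54: Wₕ = 0.20378849; term = 0.20378849²·(1 − 0.21321586)·312800/484 = 21.117198.
Sum = 49.308224.

49.31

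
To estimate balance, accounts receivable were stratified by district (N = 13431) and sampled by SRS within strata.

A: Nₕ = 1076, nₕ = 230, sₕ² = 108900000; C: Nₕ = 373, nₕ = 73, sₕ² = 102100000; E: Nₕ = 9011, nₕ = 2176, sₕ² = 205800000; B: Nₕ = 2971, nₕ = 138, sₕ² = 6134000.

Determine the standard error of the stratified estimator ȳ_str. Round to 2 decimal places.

193.96

Var(ȳ_str) = Σₕ Wₕ²(1 − fₕ)sₕ²/nₕ with Wₕ = Nₕ/N, N = 13431.
A: Wₕ = 0.08011317; term = 0.08011317²·(1 − 0.21375465)·108900000/230 = 2389.2741.
C: Wₕ = 0.02777157; term = 0.02777157²·(1 − 0.19571046)·102100000/73 = 867.59346.
E: Wₕ = 0.67091058; term = 0.67091058²·(1 − 0.24148263)·205800000/2176 = 32290.985.
B: Wₕ = 0.22120468; term = 0.22120468²·(1 − 0.04644901)·6134000/138 = 2073.9449.
Sum = 37621.797.
SE = √(37621.797) = 193.96.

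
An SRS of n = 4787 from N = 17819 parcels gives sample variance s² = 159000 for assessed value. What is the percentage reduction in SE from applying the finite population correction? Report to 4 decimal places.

f = n/N = 4787/17819 = 0.26864583.
SE_no-fpc = √(s²/n) = 5.7632419; SE_fpc = √((1−f)s²/n) = 4.9286811.
Ratio = √(1−f) = 0.85519248. Reduction = 100·(1 − 0.85519248) = 14.4808%.

14.4808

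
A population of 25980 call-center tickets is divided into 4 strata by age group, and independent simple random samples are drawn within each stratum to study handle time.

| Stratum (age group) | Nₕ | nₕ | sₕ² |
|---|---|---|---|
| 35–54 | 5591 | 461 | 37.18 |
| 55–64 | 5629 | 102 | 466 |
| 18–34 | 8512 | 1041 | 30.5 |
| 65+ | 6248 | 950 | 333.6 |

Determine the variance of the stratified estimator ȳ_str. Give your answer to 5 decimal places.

0.23399

Var(ȳ_str) = Σₕ Wₕ²(1 − fₕ)sₕ²/nₕ with Wₕ = Nₕ/N, N = 25980.
35–54: Wₕ = 0.21520400; term = 0.21520400²·(1 − 0.08245394)·37.18/461 = 0.0034271809.
55–64: Wₕ = 0.21666667; term = 0.21666667²·(1 − 0.01812045)·466/102 = 0.21058535.
18–34: Wₕ = 0.32763664; term = 0.32763664²·(1 − 0.12229793)·30.5/1041 = 0.0027604582.
65+: Wₕ = 0.24049269; term = 0.24049269²·(1 − 0.15204866)·333.6/950 = 0.017221744.
Sum = 0.23399473.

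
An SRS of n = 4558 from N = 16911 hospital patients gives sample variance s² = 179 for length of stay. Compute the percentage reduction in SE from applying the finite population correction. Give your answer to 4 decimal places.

14.5324

f = n/N = 4558/16911 = 0.26952871.
SE_no-fpc = √(s²/n) = 0.19817066; SE_fpc = √((1−f)s²/n) = 0.16937173.
Ratio = √(1−f) = 0.85467613. Reduction = 100·(1 − 0.85467613) = 14.5324%.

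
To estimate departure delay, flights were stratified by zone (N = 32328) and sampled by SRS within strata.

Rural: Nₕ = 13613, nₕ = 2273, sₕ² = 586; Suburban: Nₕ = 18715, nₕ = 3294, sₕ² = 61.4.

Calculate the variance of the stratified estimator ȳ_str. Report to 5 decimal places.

0.04323

Var(ȳ_str) = Σₕ Wₕ²(1 − fₕ)sₕ²/nₕ with Wₕ = Nₕ/N, N = 32328.
Rural: Wₕ = 0.42109008; term = 0.42109008²·(1 − 0.16697275)·586/2273 = 0.038080918.
Suburban: Wₕ = 0.57890992; term = 0.57890992²·(1 − 0.17600855)·61.4/3294 = 0.0051474184.
Sum = 0.043228336.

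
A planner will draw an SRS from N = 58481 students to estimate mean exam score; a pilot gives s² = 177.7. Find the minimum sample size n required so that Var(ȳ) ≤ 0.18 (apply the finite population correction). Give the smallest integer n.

971

Without fpc, n₀ = s²/D = 177.7/0.18 = 987.2222.
With fpc, (1 − n/N)·s²/n ≤ D requires n ≥ n₀/(1 + n₀/N) = 987.2222/(1 + 987.2222/58481) = 970.8335.
Rounding up, n = 971.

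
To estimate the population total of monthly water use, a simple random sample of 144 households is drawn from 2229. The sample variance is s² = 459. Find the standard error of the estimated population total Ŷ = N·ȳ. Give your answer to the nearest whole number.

Var(Ŷ) = N²·Var(ȳ) = N²·(1 − n/N)·s²/n.
f = 144/2229 = 0.06460296; Var(ȳ) = 0.93539704·459/144 = 2.9815781.
Var(Ŷ) = 2229² · 2.9815781 = 1.4813795 × 10^7.
SE(Ŷ) = √(1.4813795 × 10^7) = 3849.

3849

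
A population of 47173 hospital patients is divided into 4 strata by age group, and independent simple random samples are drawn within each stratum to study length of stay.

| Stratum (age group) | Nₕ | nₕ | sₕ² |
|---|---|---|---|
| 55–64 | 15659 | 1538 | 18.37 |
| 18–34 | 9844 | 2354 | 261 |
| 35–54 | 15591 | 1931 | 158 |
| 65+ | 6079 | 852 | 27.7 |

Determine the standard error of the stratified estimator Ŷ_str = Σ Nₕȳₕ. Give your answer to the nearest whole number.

Var(Ŷ_str) = Σₕ Nₕ²(1 − fₕ)sₕ²/nₕ.
55–64: 15659²·(1 − 1538/15659)·18.37/1538 = 2.6410845 × 10^6.
18–34: 9844²·(1 − 2354/9844)·261/2354 = 8.1749945 × 10^6.
35–54: 15591²·(1 − 1931/15591)·158/1931 = 1.7426071 × 10^7.
65+: 6079²·(1 − 852/6079)·27.7/852 = 1.0330583 × 10^6.
Sum = 2.9275208 × 10^7.
SE = √(2.9275208 × 10^7) = 5411.

5411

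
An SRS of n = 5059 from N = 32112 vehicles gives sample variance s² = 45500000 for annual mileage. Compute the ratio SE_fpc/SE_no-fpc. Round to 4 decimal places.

0.9179

f = n/N = 5059/32112 = 0.15754235.
SE_no-fpc = √(s²/n) = 94.836029; SE_fpc = √((1−f)s²/n) = 87.045715.
Ratio = √(1−f) = 0.91785492.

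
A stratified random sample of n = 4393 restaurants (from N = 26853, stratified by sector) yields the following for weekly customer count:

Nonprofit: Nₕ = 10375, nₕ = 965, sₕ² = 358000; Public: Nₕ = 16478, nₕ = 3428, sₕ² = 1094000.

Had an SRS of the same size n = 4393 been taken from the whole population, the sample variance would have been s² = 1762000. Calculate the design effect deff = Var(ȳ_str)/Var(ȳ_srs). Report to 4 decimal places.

0.4334

Var(ȳ_str) = Σ Wₕ²(1−fₕ)sₕ²/nₕ with Wₕ = Nₕ/26853:
  Nonprofit: (10375/26853)²·(1−965/10375)·358000/965 = 50.228224
  Public: (16478/26853)²·(1−3428/16478)·1094000/3428 = 95.171277
  → Var(ȳ_str) = 145.3995.
Var(ȳ_srs) = (1 − 4393/26853)·1762000/4393 = 335.47614.
deff = 145.3995 / 335.47614 = 0.4334.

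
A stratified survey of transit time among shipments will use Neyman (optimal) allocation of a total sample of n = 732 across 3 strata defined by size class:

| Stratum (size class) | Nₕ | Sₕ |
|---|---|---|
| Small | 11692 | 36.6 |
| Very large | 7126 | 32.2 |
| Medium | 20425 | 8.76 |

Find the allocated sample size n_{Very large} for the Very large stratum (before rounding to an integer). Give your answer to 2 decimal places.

200.84

Neyman allocation: nₕ = n·NₕSₕ / Σⱼ NⱼSⱼ.
Σ NⱼSⱼ = 11692·36.6 + 7126·32.2 + 20425·8.76 = 836307.4.
n_{Very large} = 732·7126·32.2 / 836307.4 = 200.84.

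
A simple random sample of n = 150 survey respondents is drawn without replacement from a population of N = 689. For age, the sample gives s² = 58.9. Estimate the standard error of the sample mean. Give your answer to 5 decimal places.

Under SRS without replacement, Var(ȳ) = (1 − f)·s²/n with f = n/N = 150/689 = 0.21770682.
Var(ȳ) = (1 − 0.21770682)·58.9/150 = 0.78229318·0.39266667 = 0.30718045.
SE(ȳ) = √(0.30718045) = 0.55424.

0.55424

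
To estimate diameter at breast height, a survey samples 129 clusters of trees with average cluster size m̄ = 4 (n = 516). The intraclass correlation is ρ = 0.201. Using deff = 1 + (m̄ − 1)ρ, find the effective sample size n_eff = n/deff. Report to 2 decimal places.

deff = 1 + (4 − 1)·0.201 = 1 + 0.603 = 1.603.
n_eff = 516 / 1.603 = 321.90.

321.90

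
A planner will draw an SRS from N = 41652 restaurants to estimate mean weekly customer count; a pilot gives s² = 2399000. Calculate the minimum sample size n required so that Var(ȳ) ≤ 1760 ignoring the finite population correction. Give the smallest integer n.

1364

Without fpc, n₀ = s²/D = 2399000/1760 = 1363.0682.
Rounding up, n = 1364.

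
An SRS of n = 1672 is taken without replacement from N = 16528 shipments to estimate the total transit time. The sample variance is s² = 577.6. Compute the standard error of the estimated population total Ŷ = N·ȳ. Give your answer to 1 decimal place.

Var(Ŷ) = N²·Var(ȳ) = N²·(1 − n/N)·s²/n.
f = 1672/16528 = 0.10116167; Var(ȳ) = 0.89883833·577.6/1672 = 0.31050779.
Var(Ŷ) = 16528² · 0.31050779 = 8.4822898 × 10^7.
SE(Ŷ) = √(8.4822898 × 10^7) = 9209.9.

9209.9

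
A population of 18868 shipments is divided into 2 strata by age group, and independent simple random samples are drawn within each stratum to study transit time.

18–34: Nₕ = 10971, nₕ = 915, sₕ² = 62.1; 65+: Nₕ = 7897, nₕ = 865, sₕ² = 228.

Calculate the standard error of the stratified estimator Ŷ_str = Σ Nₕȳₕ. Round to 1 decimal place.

4703.7

Var(Ŷ_str) = Σₕ Nₕ²(1 − fₕ)sₕ²/nₕ.
18–34: 10971²·(1 − 915/10971)·62.1/915 = 7.4875888 × 10^6.
65+: 7897²·(1 − 865/7897)·228/865 = 1.4637258 × 10^7.
Sum = 2.2124847 × 10^7.
SE = √(2.2124847 × 10^7) = 4703.7.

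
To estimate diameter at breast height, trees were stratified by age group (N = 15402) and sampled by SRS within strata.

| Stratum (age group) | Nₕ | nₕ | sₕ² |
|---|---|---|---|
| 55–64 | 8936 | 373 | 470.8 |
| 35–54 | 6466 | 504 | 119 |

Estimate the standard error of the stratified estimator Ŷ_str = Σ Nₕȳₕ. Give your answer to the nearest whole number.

Var(Ŷ_str) = Σₕ Nₕ²(1 − fₕ)sₕ²/nₕ.
55–64: 8936²·(1 − 373/8936)·470.8/373 = 9.6582118 × 10^7.
35–54: 6466²·(1 − 504/6466)·119/504 = 9.1021523 × 10^6.
Sum = 1.0568427 × 10^8.
SE = √(1.0568427 × 10^8) = 10280.

10280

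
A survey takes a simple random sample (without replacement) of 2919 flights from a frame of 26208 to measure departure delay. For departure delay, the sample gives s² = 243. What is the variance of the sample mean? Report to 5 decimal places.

0.07398

Under SRS without replacement, Var(ȳ) = (1 − f)·s²/n with f = n/N = 2919/26208 = 0.11137821.
Var(ȳ) = (1 − 0.11137821)·243/2919 = 0.88862179·0.083247688 = 0.07397571.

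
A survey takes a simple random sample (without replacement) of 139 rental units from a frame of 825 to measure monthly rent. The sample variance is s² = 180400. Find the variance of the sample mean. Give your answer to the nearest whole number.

Under SRS without replacement, Var(ȳ) = (1 − f)·s²/n with f = n/N = 139/825 = 0.16848485.
Var(ȳ) = (1 − 0.16848485)·180400/139 = 0.83151515·1297.8417 = 1079.1751.

1079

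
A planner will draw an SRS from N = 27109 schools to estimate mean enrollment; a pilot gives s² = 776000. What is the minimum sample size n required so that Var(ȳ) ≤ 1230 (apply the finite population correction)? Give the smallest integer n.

617

Without fpc, n₀ = s²/D = 776000/1230 = 630.8943.
With fpc, (1 − n/N)·s²/n ≤ D requires n ≥ n₀/(1 + n₀/N) = 630.8943/(1 + 630.8943/27109) = 616.5457.
Rounding up, n = 617.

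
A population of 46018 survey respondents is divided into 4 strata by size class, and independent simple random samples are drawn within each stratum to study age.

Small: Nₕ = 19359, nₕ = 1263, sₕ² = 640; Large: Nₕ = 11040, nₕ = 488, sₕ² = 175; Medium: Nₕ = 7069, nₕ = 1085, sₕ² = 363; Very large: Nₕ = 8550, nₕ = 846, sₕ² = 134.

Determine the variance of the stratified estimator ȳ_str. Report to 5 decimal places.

0.11516

Var(ȳ_str) = Σₕ Wₕ²(1 − fₕ)sₕ²/nₕ with Wₕ = Nₕ/N, N = 46018.
Small: Wₕ = 0.42068321; term = 0.42068321²·(1 − 0.06524097)·640/1263 = 0.083827526.
Large: Wₕ = 0.23990612; term = 0.23990612²·(1 − 0.04420290)·175/488 = 0.019727252.
Medium: Wₕ = 0.15361380; term = 0.15361380²·(1 − 0.15348706)·363/1085 = 0.0066829925.
Very large: Wₕ = 0.18579686; term = 0.18579686²·(1 − 0.09894737)·134/846 = 0.0049267593.
Sum = 0.11516453.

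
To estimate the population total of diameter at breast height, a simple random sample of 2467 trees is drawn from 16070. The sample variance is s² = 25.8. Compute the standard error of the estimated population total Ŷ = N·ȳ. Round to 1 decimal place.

Var(Ŷ) = N²·Var(ȳ) = N²·(1 − n/N)·s²/n.
f = 2467/16070 = 0.15351587; Var(ȳ) = 0.84648413·25.8/2467 = 0.0088525702.
Var(Ŷ) = 16070² · 0.0088525702 = 2.2861311 × 10^6.
SE(Ŷ) = √(2.2861311 × 10^6) = 1512.0.

1512.0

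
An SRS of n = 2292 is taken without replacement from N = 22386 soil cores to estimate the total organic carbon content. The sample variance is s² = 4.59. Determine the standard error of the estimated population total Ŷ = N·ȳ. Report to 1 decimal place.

949.1

Var(Ŷ) = N²·Var(ȳ) = N²·(1 − n/N)·s²/n.
f = 2292/22386 = 0.10238542; Var(ȳ) = 0.89761458·4.59/2292 = 0.0017975789.
Var(Ŷ) = 22386² · 0.0017975789 = 900826.1.
SE(Ŷ) = √(900826.1) = 949.1.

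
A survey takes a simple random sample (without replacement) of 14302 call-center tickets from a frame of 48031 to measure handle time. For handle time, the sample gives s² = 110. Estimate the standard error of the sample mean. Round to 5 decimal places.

0.07349

Under SRS without replacement, Var(ȳ) = (1 − f)·s²/n with f = n/N = 14302/48031 = 0.29776603.
Var(ȳ) = (1 − 0.29776603)·110/14302 = 0.70223397·0.007691232 = 0.0054010444.
SE(ȳ) = √(0.0054010444) = 0.07349.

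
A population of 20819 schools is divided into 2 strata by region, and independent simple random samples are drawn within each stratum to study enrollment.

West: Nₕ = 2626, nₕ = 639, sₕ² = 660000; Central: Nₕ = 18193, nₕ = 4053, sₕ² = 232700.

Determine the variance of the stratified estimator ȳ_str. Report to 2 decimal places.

46.51

Var(ȳ_str) = Σₕ Wₕ²(1 − fₕ)sₕ²/nₕ with Wₕ = Nₕ/N, N = 20819.
West: Wₕ = 0.12613478; term = 0.12613478²·(1 − 0.24333587)·660000/639 = 12.434145.
Central: Wₕ = 0.87386522; term = 0.87386522²·(1 − 0.22277799)·232700/4053 = 34.076406.
Sum = 46.510551.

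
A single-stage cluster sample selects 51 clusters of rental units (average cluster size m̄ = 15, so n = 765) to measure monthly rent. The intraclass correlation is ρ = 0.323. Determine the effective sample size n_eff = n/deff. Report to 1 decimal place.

deff = 1 + (15 − 1)·0.323 = 1 + 4.522 = 5.522.
n_eff = 765 / 5.522 = 138.5.

138.5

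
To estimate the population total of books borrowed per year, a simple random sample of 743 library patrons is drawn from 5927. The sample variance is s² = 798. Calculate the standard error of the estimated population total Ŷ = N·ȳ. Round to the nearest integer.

Var(Ŷ) = N²·Var(ȳ) = N²·(1 − n/N)·s²/n.
f = 743/5927 = 0.12535853; Var(ȳ) = 0.87464147·798/743 = 0.93938613.
Var(Ŷ) = 5927² · 0.93938613 = 3.3000004 × 10^7.
SE(Ŷ) = √(3.3000004 × 10^7) = 5745.

5745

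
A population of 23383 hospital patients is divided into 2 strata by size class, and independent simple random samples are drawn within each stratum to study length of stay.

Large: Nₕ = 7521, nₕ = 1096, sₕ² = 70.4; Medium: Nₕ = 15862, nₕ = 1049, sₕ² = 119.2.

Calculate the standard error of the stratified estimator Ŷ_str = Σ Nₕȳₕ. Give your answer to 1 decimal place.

5459.2

Var(Ŷ_str) = Σₕ Nₕ²(1 − fₕ)sₕ²/nₕ.
Large: 7521²·(1 − 1096/7521)·70.4/1096 = 3.1039222 × 10^6.
Medium: 15862²·(1 − 1049/15862)·119.2/1049 = 2.6699414 × 10^7.
Sum = 2.9803336 × 10^7.
SE = √(2.9803336 × 10^7) = 5459.2.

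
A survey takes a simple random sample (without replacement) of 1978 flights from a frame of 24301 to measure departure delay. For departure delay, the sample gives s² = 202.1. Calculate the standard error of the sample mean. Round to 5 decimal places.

0.30636

Under SRS without replacement, Var(ȳ) = (1 − f)·s²/n with f = n/N = 1978/24301 = 0.08139583.
Var(ȳ) = (1 − 0.08139583)·202.1/1978 = 0.91860417·0.10217391 = 0.093857383.
SE(ȳ) = √(0.093857383) = 0.30636.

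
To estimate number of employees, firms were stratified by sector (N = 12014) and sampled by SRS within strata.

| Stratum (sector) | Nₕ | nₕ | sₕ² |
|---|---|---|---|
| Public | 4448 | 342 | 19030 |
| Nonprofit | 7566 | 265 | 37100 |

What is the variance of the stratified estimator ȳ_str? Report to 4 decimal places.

Var(ȳ_str) = Σₕ Wₕ²(1 − fₕ)sₕ²/nₕ with Wₕ = Nₕ/N, N = 12014.
Public: Wₕ = 0.37023473; term = 0.37023473²·(1 − 0.07688849)·19030/342 = 7.0407861.
Nonprofit: Wₕ = 0.62976527; term = 0.62976527²·(1 − 0.03502511)·37100/265 = 53.579847.
Sum = 60.620633.

60.6206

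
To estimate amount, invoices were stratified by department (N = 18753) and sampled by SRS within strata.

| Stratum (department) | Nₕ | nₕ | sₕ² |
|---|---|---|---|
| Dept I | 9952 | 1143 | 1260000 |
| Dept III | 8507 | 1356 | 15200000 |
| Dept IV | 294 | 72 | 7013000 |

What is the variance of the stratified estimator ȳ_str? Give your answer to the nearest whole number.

2232

Var(ȳ_str) = Σₕ Wₕ²(1 − fₕ)sₕ²/nₕ with Wₕ = Nₕ/N, N = 18753.
Dept I: Wₕ = 0.53068842; term = 0.53068842²·(1 − 0.11485129)·1260000/1143 = 274.80193.
Dept III: Wₕ = 0.45363409; term = 0.45363409²·(1 − 0.15939814)·15200000/1356 = 1939.0348.
Dept IV: Wₕ = 0.01567749; term = 0.01567749²·(1 − 0.24489796)·7013000/72 = 18.077157.
Sum = 2231.9139.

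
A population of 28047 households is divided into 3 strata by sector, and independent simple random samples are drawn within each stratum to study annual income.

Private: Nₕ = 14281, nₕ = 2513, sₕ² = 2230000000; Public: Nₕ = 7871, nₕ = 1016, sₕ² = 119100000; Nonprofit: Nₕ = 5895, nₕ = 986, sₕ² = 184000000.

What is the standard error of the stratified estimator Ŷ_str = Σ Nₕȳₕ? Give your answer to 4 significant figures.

Var(Ŷ_str) = Σₕ Nₕ²(1 − fₕ)sₕ²/nₕ.
Private: 14281²·(1 − 2513/14281)·2230000000/2513 = 1.4913297 × 10^14.
Public: 7871²·(1 − 1016/7871)·119100000/1016 = 6.3249257 × 10^12.
Nonprofit: 5895²·(1 − 986/5895)·184000000/986 = 5.4002983 × 10^12.
Sum = 1.6085819 × 10^14.
SE = √(1.6085819 × 10^14) = 1.268 × 10^7.

1.268 × 10^7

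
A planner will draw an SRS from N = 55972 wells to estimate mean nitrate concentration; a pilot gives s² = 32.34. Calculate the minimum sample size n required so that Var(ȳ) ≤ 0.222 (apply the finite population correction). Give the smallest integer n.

146

Without fpc, n₀ = s²/D = 32.34/0.222 = 145.6757.
With fpc, (1 − n/N)·s²/n ≤ D requires n ≥ n₀/(1 + n₀/N) = 145.6757/(1 + 145.6757/55972) = 145.2975.
Rounding up, n = 146.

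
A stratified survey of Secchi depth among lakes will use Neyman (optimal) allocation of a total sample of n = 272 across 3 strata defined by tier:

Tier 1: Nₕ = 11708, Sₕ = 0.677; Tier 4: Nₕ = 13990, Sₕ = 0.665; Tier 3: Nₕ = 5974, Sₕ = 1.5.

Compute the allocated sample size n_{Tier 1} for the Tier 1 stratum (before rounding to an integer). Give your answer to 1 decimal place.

82.3

Neyman allocation: nₕ = n·NₕSₕ / Σⱼ NⱼSⱼ.
Σ NⱼSⱼ = 11708·0.677 + 13990·0.665 + 5974·1.5 = 26190.666.
n_{Tier 1} = 272·11708·0.677 / 26190.666 = 82.3.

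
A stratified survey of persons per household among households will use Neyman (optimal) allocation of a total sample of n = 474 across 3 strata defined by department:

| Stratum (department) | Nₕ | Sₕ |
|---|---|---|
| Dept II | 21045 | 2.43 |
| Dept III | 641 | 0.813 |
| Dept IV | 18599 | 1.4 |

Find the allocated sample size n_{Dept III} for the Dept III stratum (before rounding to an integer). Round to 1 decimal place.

Neyman allocation: nₕ = n·NₕSₕ / Σⱼ NⱼSⱼ.
Σ NⱼSⱼ = 21045·2.43 + 641·0.813 + 18599·1.4 = 77699.083.
n_{Dept III} = 474·641·0.813 / 77699.083 = 3.2.

3.2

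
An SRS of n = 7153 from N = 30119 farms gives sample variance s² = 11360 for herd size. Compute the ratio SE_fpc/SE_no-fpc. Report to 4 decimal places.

f = n/N = 7153/30119 = 0.23749128.
SE_no-fpc = √(s²/n) = 1.2602162; SE_fpc = √((1−f)s²/n) = 1.1004428.
Ratio = √(1−f) = 0.87321745.

0.8732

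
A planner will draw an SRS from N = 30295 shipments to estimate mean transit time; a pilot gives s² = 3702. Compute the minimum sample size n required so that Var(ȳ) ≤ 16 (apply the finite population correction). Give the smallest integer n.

230

Without fpc, n₀ = s²/D = 3702/16 = 231.3750.
With fpc, (1 − n/N)·s²/n ≤ D requires n ≥ n₀/(1 + n₀/N) = 231.3750/(1 + 231.3750/30295) = 229.6213.
Rounding up, n = 230.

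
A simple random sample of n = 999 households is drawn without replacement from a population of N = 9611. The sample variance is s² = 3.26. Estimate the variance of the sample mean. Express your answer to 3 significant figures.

0.00292

Under SRS without replacement, Var(ȳ) = (1 − f)·s²/n with f = n/N = 999/9611 = 0.10394340.
Var(ȳ) = (1 − 0.10394340)·3.26/999 = 0.89605660·0.0032632633 = 0.0029240686.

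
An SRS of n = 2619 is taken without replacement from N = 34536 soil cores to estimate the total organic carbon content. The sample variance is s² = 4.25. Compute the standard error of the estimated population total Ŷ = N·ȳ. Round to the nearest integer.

Var(Ŷ) = N²·Var(ȳ) = N²·(1 − n/N)·s²/n.
f = 2619/34536 = 0.07583391; Var(ȳ) = 0.92416609·4.25/2619 = 0.0014996968.
Var(Ŷ) = 34536² · 0.0014996968 = 1.7887413 × 10^6.
SE(Ŷ) = √(1.7887413 × 10^6) = 1337.

1337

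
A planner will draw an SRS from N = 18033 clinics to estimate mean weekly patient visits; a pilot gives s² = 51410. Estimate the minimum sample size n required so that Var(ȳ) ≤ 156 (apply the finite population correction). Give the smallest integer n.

Without fpc, n₀ = s²/D = 51410/156 = 329.5513.
With fpc, (1 − n/N)·s²/n ≤ D requires n ≥ n₀/(1 + n₀/N) = 329.5513/(1 + 329.5513/18033) = 323.6369.
Rounding up, n = 324.

324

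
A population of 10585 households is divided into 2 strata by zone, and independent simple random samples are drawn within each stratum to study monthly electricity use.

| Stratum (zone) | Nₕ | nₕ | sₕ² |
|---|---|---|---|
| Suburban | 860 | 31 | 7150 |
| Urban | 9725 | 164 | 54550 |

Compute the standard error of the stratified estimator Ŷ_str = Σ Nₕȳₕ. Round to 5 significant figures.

Var(Ŷ_str) = Σₕ Nₕ²(1 − fₕ)sₕ²/nₕ.
Suburban: 860²·(1 − 31/860)·7150/31 = 1.6443616 × 10^8.
Urban: 9725²·(1 − 164/9725)·54550/164 = 3.092743 × 10^10.
Sum = 3.1091866 × 10^10.
SE = √(3.1091866 × 10^10) = 176330.

176330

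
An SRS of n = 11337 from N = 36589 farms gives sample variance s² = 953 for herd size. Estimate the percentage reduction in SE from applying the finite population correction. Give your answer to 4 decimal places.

f = n/N = 11337/36589 = 0.30984722.
SE_no-fpc = √(s²/n) = 0.28993282; SE_fpc = √((1−f)s²/n) = 0.24086295.
Ratio = √(1−f) = 0.83075434. Reduction = 100·(1 − 0.83075434) = 16.9246%.

16.9246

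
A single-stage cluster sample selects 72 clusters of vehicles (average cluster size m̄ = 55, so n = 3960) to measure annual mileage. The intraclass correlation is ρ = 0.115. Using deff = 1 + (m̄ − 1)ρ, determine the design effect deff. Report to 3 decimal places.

deff = 1 + (55 − 1)·0.115 = 1 + 6.21 = 7.21.

7.210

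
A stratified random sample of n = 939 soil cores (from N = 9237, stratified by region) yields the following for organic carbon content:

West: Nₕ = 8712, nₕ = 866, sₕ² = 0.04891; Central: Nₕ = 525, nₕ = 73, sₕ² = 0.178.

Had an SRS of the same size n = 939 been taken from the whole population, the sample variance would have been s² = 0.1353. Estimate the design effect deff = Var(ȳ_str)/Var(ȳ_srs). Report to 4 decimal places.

0.4019

Var(ȳ_str) = Σ Wₕ²(1−fₕ)sₕ²/nₕ with Wₕ = Nₕ/9237:
  West: (8712/9237)²·(1−866/8712)·0.04891/866 = 4.5246402 × 10^-5
  Central: (525/9237)²·(1−73/525)·0.178/73 = 6.7816129 × 10^-6
  → Var(ȳ_str) = 5.2028015 × 10^-5.
Var(ȳ_srs) = (1 − 939/9237)·0.1353/939 = 1.2944184 × 10^-4.
deff = (5.2028015 × 10^-5) / (1.2944184 × 10^-4) = 0.4019.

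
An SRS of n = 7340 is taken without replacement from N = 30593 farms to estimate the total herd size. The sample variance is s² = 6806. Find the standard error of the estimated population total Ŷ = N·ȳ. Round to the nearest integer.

25683

Var(Ŷ) = N²·Var(ȳ) = N²·(1 − n/N)·s²/n.
f = 7340/30593 = 0.23992417; Var(ȳ) = 0.76007583·6806/7340 = 0.70477876.
Var(Ŷ) = 30593² · 0.70477876 = 6.5962475 × 10^8.
SE(Ŷ) = √(6.5962475 × 10^8) = 25683.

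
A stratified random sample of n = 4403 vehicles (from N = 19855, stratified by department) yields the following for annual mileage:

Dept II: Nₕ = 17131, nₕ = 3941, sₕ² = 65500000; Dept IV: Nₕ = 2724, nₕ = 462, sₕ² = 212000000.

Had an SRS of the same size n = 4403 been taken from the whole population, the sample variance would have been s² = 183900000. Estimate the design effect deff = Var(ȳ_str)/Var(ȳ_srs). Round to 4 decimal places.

Var(ȳ_str) = Σ Wₕ²(1−fₕ)sₕ²/nₕ with Wₕ = Nₕ/19855:
  Dept II: (17131/19855)²·(1−3941/17131)·65500000/3941 = 9526.2636
  Dept IV: (2724/19855)²·(1−462/2724)·212000000/462 = 7172.2234
  → Var(ȳ_str) = 16698.487.
Var(ȳ_srs) = (1 − 4403/19855)·183900000/4403 = 32504.826.
deff = 16698.487 / 32504.826 = 0.5137.

0.5137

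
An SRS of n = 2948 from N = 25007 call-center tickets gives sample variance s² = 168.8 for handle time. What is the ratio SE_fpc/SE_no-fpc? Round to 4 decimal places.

0.9392

f = n/N = 2948/25007 = 0.11788699.
SE_no-fpc = √(s²/n) = 0.23928886; SE_fpc = √((1−f)s²/n) = 0.22474218.
Ratio = √(1−f) = 0.93920871.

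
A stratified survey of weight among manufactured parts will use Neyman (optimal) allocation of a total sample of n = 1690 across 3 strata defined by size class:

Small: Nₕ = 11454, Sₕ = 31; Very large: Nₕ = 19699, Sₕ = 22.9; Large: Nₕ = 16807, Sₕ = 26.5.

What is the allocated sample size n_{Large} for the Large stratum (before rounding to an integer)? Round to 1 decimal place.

Neyman allocation: nₕ = n·NₕSₕ / Σⱼ NⱼSⱼ.
Σ NⱼSⱼ = 11454·31 + 19699·22.9 + 16807·26.5 = 1.2515666 × 10^6.
n_{Large} = 1690·16807·26.5 / (1.2515666 × 10^6) = 601.4.

601.4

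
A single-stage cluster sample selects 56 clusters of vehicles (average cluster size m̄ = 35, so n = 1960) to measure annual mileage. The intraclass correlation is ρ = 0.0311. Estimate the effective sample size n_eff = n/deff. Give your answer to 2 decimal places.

952.66

deff = 1 + (35 − 1)·0.0311 = 1 + 1.0574 = 2.0574.
n_eff = 1960 / 2.0574 = 952.66.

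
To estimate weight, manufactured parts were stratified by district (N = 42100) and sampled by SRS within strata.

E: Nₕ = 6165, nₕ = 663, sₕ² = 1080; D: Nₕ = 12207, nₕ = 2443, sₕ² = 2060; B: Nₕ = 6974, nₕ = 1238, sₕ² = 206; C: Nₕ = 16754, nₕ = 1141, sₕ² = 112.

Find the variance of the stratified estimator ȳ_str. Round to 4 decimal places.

0.1061

Var(ȳ_str) = Σₕ Wₕ²(1 − fₕ)sₕ²/nₕ with Wₕ = Nₕ/N, N = 42100.
E: Wₕ = 0.14643705; term = 0.14643705²·(1 − 0.10754258)·1080/663 = 0.031174515.
D: Wₕ = 0.28995249; term = 0.28995249²·(1 − 0.20013107)·2060/2443 = 0.056704337.
B: Wₕ = 0.16565321; term = 0.16565321²·(1 − 0.17751649)·206/1238 = 0.0037555493.
C: Wₕ = 0.39795724; term = 0.39795724²·(1 − 0.06810314)·112/1141 = 0.01448682.
Sum = 0.10612122.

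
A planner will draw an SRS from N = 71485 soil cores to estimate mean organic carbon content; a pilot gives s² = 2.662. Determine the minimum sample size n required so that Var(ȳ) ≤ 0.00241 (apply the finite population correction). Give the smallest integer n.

1088

Without fpc, n₀ = s²/D = 2.662/0.00241 = 1104.5643.
With fpc, (1 − n/N)·s²/n ≤ D requires n ≥ n₀/(1 + n₀/N) = 1104.5643/(1 + 1104.5643/71485) = 1087.7566.
Rounding up, n = 1088.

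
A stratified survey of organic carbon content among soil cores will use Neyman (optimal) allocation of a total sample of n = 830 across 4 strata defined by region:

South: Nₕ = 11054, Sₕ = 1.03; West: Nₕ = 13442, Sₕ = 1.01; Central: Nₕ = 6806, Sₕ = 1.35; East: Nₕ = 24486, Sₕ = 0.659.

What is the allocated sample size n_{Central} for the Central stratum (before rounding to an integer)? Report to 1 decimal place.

151.7

Neyman allocation: nₕ = n·NₕSₕ / Σⱼ NⱼSⱼ.
Σ NⱼSⱼ = 11054·1.03 + 13442·1.01 + 6806·1.35 + 24486·0.659 = 50286.414.
n_{Central} = 830·6806·1.35 / 50286.414 = 151.7.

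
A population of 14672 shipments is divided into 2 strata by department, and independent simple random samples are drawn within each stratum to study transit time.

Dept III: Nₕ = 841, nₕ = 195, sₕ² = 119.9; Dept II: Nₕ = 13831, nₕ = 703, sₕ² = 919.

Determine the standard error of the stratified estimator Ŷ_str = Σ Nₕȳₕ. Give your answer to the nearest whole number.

Var(Ŷ_str) = Σₕ Nₕ²(1 − fₕ)sₕ²/nₕ.
Dept III: 841²·(1 − 195/841)·119.9/195 = 334051.24.
Dept II: 13831²·(1 − 703/13831)·919/703 = 2.3736262 × 10^8.
Sum = 2.3769667 × 10^8.
SE = √(2.3769667 × 10^8) = 15417.

15417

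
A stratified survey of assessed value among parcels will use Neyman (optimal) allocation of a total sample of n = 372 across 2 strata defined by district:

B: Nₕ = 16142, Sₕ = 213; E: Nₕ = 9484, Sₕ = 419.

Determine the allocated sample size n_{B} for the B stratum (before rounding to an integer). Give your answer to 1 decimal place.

172.6

Neyman allocation: nₕ = n·NₕSₕ / Σⱼ NⱼSⱼ.
Σ NⱼSⱼ = 16142·213 + 9484·419 = 7.412042 × 10^6.
n_{B} = 372·16142·213 / (7.412042 × 10^6) = 172.6.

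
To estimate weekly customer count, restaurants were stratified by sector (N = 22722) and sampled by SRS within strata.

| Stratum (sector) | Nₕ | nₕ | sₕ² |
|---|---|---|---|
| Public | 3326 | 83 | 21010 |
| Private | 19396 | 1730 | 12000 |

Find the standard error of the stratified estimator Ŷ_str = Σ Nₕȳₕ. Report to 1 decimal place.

Var(Ŷ_str) = Σₕ Nₕ²(1 − fₕ)sₕ²/nₕ.
Public: 3326²·(1 − 83/3326)·21010/83 = 2.7303427 × 10^9.
Private: 19396²·(1 − 1730/19396)·12000/1730 = 2.3767612 × 10^9.
Sum = 5.1071039 × 10^9.
SE = √(5.1071039 × 10^9) = 71464.0.

71464.0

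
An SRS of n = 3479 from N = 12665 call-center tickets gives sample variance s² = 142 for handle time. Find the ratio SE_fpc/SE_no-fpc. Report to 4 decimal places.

0.8516

f = n/N = 3479/12665 = 0.27469404.
SE_no-fpc = √(s²/n) = 0.20203051; SE_fpc = √((1−f)s²/n) = 0.17205907.
Ratio = √(1−f) = 0.85164897.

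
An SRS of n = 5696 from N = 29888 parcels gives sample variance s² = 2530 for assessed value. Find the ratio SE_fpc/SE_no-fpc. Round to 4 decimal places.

0.8997

f = n/N = 5696/29888 = 0.19057816.
SE_no-fpc = √(s²/n) = 0.66646181; SE_fpc = √((1−f)s²/n) = 0.59960153.
Ratio = √(1−f) = 0.89967874.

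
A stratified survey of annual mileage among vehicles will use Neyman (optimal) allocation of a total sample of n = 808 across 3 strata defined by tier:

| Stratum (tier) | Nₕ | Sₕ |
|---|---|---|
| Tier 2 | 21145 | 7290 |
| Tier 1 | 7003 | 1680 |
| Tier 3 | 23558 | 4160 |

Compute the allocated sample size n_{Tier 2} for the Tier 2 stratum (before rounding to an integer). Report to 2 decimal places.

Neyman allocation: nₕ = n·NₕSₕ / Σⱼ NⱼSⱼ.
Σ NⱼSⱼ = 21145·7290 + 7003·1680 + 23558·4160 = 2.6391337 × 10^8.
n_{Tier 2} = 808·21145·7290 / (2.6391337 × 10^8) = 471.94.

471.94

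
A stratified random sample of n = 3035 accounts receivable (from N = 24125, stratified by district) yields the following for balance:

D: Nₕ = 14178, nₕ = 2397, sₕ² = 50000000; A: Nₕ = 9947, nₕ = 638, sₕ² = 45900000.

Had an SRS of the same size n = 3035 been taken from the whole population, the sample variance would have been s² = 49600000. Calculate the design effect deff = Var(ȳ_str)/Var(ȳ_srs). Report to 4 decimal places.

Var(ȳ_str) = Σ Wₕ²(1−fₕ)sₕ²/nₕ with Wₕ = Nₕ/24125:
  D: (14178/24125)²·(1−2397/14178)·50000000/2397 = 5986.3824
  A: (9947/24125)²·(1−638/9947)·45900000/638 = 11445.968
  → Var(ȳ_str) = 17432.35.
Var(ȳ_srs) = (1 − 3035/24125)·49600000/3035 = 14286.71.
deff = 17432.35 / 14286.71 = 1.2202.

1.2202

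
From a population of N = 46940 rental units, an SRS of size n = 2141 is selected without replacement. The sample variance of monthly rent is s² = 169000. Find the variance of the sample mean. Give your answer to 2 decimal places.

Under SRS without replacement, Var(ȳ) = (1 − f)·s²/n with f = n/N = 2141/46940 = 0.04561142.
Var(ȳ) = (1 − 0.04561142)·169000/2141 = 0.95438858·78.935077 = 75.334736.

75.33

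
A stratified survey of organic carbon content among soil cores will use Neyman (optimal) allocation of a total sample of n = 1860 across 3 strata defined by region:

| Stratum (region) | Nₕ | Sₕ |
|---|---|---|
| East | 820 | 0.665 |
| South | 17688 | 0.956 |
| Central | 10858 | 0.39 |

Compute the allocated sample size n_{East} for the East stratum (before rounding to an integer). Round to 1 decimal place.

46.8

Neyman allocation: nₕ = n·NₕSₕ / Σⱼ NⱼSⱼ.
Σ NⱼSⱼ = 820·0.665 + 17688·0.956 + 10858·0.39 = 21689.648.
n_{East} = 1860·820·0.665 / 21689.648 = 46.8.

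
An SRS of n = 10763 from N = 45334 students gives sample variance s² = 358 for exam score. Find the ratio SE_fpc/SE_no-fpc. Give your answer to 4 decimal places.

f = n/N = 10763/45334 = 0.23741563.
SE_no-fpc = √(s²/n) = 0.18237901; SE_fpc = √((1−f)s²/n) = 0.15926443.
Ratio = √(1−f) = 0.87326077.

0.8733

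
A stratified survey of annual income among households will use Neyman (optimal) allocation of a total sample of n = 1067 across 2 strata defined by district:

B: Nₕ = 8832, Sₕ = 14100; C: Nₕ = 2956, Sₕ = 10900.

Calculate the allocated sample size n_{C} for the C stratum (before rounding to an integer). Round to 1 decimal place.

Neyman allocation: nₕ = n·NₕSₕ / Σⱼ NⱼSⱼ.
Σ NⱼSⱼ = 8832·14100 + 2956·10900 = 1.567516 × 10^8.
n_{C} = 1067·2956·10900 / (1.567516 × 10^8) = 219.3.

219.3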